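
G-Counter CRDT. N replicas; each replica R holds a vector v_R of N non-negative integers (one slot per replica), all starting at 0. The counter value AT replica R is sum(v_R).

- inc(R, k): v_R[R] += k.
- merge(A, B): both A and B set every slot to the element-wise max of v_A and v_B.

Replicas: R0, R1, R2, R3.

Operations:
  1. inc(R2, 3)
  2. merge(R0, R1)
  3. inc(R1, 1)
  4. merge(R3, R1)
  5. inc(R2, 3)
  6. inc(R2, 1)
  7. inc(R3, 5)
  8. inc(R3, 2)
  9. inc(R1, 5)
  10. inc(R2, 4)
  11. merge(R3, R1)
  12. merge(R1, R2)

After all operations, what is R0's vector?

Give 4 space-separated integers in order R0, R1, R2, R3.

Answer: 0 0 0 0

Derivation:
Op 1: inc R2 by 3 -> R2=(0,0,3,0) value=3
Op 2: merge R0<->R1 -> R0=(0,0,0,0) R1=(0,0,0,0)
Op 3: inc R1 by 1 -> R1=(0,1,0,0) value=1
Op 4: merge R3<->R1 -> R3=(0,1,0,0) R1=(0,1,0,0)
Op 5: inc R2 by 3 -> R2=(0,0,6,0) value=6
Op 6: inc R2 by 1 -> R2=(0,0,7,0) value=7
Op 7: inc R3 by 5 -> R3=(0,1,0,5) value=6
Op 8: inc R3 by 2 -> R3=(0,1,0,7) value=8
Op 9: inc R1 by 5 -> R1=(0,6,0,0) value=6
Op 10: inc R2 by 4 -> R2=(0,0,11,0) value=11
Op 11: merge R3<->R1 -> R3=(0,6,0,7) R1=(0,6,0,7)
Op 12: merge R1<->R2 -> R1=(0,6,11,7) R2=(0,6,11,7)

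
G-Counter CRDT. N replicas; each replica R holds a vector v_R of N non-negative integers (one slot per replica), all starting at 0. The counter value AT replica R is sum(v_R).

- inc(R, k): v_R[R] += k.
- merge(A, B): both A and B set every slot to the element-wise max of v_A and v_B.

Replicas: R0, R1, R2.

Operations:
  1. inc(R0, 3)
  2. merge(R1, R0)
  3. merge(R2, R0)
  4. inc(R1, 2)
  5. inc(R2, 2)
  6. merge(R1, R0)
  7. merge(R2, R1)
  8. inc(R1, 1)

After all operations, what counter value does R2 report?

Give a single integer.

Op 1: inc R0 by 3 -> R0=(3,0,0) value=3
Op 2: merge R1<->R0 -> R1=(3,0,0) R0=(3,0,0)
Op 3: merge R2<->R0 -> R2=(3,0,0) R0=(3,0,0)
Op 4: inc R1 by 2 -> R1=(3,2,0) value=5
Op 5: inc R2 by 2 -> R2=(3,0,2) value=5
Op 6: merge R1<->R0 -> R1=(3,2,0) R0=(3,2,0)
Op 7: merge R2<->R1 -> R2=(3,2,2) R1=(3,2,2)
Op 8: inc R1 by 1 -> R1=(3,3,2) value=8

Answer: 7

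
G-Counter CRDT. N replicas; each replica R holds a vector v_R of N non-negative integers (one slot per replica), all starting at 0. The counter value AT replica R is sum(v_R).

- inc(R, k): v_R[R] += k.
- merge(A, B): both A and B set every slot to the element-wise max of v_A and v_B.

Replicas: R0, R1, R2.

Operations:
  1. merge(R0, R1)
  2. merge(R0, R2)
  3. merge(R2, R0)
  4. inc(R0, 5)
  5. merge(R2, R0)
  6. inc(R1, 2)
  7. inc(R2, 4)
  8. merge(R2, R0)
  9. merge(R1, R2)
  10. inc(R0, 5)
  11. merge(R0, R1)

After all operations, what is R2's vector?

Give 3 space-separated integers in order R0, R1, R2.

Answer: 5 2 4

Derivation:
Op 1: merge R0<->R1 -> R0=(0,0,0) R1=(0,0,0)
Op 2: merge R0<->R2 -> R0=(0,0,0) R2=(0,0,0)
Op 3: merge R2<->R0 -> R2=(0,0,0) R0=(0,0,0)
Op 4: inc R0 by 5 -> R0=(5,0,0) value=5
Op 5: merge R2<->R0 -> R2=(5,0,0) R0=(5,0,0)
Op 6: inc R1 by 2 -> R1=(0,2,0) value=2
Op 7: inc R2 by 4 -> R2=(5,0,4) value=9
Op 8: merge R2<->R0 -> R2=(5,0,4) R0=(5,0,4)
Op 9: merge R1<->R2 -> R1=(5,2,4) R2=(5,2,4)
Op 10: inc R0 by 5 -> R0=(10,0,4) value=14
Op 11: merge R0<->R1 -> R0=(10,2,4) R1=(10,2,4)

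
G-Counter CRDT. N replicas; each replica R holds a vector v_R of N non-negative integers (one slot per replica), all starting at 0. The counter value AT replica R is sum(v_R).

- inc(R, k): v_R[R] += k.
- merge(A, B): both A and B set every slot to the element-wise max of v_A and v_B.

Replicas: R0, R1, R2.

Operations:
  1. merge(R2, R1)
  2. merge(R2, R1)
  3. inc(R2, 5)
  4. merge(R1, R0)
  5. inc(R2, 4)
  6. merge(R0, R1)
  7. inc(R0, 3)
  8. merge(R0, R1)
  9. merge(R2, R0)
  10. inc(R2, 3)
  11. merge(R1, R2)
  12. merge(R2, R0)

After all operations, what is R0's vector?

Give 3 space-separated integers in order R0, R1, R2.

Answer: 3 0 12

Derivation:
Op 1: merge R2<->R1 -> R2=(0,0,0) R1=(0,0,0)
Op 2: merge R2<->R1 -> R2=(0,0,0) R1=(0,0,0)
Op 3: inc R2 by 5 -> R2=(0,0,5) value=5
Op 4: merge R1<->R0 -> R1=(0,0,0) R0=(0,0,0)
Op 5: inc R2 by 4 -> R2=(0,0,9) value=9
Op 6: merge R0<->R1 -> R0=(0,0,0) R1=(0,0,0)
Op 7: inc R0 by 3 -> R0=(3,0,0) value=3
Op 8: merge R0<->R1 -> R0=(3,0,0) R1=(3,0,0)
Op 9: merge R2<->R0 -> R2=(3,0,9) R0=(3,0,9)
Op 10: inc R2 by 3 -> R2=(3,0,12) value=15
Op 11: merge R1<->R2 -> R1=(3,0,12) R2=(3,0,12)
Op 12: merge R2<->R0 -> R2=(3,0,12) R0=(3,0,12)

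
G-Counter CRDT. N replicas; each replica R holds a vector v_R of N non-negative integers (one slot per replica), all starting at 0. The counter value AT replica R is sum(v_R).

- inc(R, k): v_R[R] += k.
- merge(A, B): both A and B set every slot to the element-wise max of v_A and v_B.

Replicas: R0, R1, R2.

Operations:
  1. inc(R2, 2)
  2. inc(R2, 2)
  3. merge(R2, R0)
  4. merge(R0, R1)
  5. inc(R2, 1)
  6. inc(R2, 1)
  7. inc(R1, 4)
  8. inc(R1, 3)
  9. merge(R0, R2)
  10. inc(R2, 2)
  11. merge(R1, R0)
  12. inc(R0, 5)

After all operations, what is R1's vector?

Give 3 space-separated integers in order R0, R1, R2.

Op 1: inc R2 by 2 -> R2=(0,0,2) value=2
Op 2: inc R2 by 2 -> R2=(0,0,4) value=4
Op 3: merge R2<->R0 -> R2=(0,0,4) R0=(0,0,4)
Op 4: merge R0<->R1 -> R0=(0,0,4) R1=(0,0,4)
Op 5: inc R2 by 1 -> R2=(0,0,5) value=5
Op 6: inc R2 by 1 -> R2=(0,0,6) value=6
Op 7: inc R1 by 4 -> R1=(0,4,4) value=8
Op 8: inc R1 by 3 -> R1=(0,7,4) value=11
Op 9: merge R0<->R2 -> R0=(0,0,6) R2=(0,0,6)
Op 10: inc R2 by 2 -> R2=(0,0,8) value=8
Op 11: merge R1<->R0 -> R1=(0,7,6) R0=(0,7,6)
Op 12: inc R0 by 5 -> R0=(5,7,6) value=18

Answer: 0 7 6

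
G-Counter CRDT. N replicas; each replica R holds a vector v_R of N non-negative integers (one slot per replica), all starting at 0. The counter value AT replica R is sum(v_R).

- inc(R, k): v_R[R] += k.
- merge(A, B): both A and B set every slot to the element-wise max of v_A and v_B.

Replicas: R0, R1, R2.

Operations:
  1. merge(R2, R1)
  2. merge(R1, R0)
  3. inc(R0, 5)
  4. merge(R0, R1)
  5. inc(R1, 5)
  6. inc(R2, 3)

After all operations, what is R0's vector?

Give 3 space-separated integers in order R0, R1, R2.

Answer: 5 0 0

Derivation:
Op 1: merge R2<->R1 -> R2=(0,0,0) R1=(0,0,0)
Op 2: merge R1<->R0 -> R1=(0,0,0) R0=(0,0,0)
Op 3: inc R0 by 5 -> R0=(5,0,0) value=5
Op 4: merge R0<->R1 -> R0=(5,0,0) R1=(5,0,0)
Op 5: inc R1 by 5 -> R1=(5,5,0) value=10
Op 6: inc R2 by 3 -> R2=(0,0,3) value=3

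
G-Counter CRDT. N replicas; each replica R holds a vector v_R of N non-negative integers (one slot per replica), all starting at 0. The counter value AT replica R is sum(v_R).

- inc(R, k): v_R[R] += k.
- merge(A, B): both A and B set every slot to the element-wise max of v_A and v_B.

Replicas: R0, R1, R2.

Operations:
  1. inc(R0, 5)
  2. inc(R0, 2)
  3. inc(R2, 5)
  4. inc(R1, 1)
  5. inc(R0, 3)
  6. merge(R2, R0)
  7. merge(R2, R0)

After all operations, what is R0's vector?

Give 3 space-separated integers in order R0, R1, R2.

Answer: 10 0 5

Derivation:
Op 1: inc R0 by 5 -> R0=(5,0,0) value=5
Op 2: inc R0 by 2 -> R0=(7,0,0) value=7
Op 3: inc R2 by 5 -> R2=(0,0,5) value=5
Op 4: inc R1 by 1 -> R1=(0,1,0) value=1
Op 5: inc R0 by 3 -> R0=(10,0,0) value=10
Op 6: merge R2<->R0 -> R2=(10,0,5) R0=(10,0,5)
Op 7: merge R2<->R0 -> R2=(10,0,5) R0=(10,0,5)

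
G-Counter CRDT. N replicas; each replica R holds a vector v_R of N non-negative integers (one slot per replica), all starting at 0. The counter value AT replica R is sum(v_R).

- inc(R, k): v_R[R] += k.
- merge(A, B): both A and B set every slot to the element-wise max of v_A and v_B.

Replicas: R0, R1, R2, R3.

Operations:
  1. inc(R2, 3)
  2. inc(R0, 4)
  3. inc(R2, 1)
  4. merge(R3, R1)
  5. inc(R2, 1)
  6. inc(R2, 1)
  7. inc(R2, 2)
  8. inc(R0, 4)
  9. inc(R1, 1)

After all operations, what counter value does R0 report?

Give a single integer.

Answer: 8

Derivation:
Op 1: inc R2 by 3 -> R2=(0,0,3,0) value=3
Op 2: inc R0 by 4 -> R0=(4,0,0,0) value=4
Op 3: inc R2 by 1 -> R2=(0,0,4,0) value=4
Op 4: merge R3<->R1 -> R3=(0,0,0,0) R1=(0,0,0,0)
Op 5: inc R2 by 1 -> R2=(0,0,5,0) value=5
Op 6: inc R2 by 1 -> R2=(0,0,6,0) value=6
Op 7: inc R2 by 2 -> R2=(0,0,8,0) value=8
Op 8: inc R0 by 4 -> R0=(8,0,0,0) value=8
Op 9: inc R1 by 1 -> R1=(0,1,0,0) value=1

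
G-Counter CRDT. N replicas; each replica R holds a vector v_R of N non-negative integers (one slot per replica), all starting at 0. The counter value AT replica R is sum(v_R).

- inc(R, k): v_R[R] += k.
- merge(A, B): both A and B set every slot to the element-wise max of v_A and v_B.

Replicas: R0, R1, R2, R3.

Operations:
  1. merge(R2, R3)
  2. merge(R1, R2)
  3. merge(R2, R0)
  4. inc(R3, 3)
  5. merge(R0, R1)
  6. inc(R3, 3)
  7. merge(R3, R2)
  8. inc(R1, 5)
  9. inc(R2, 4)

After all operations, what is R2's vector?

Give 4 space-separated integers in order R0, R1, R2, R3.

Answer: 0 0 4 6

Derivation:
Op 1: merge R2<->R3 -> R2=(0,0,0,0) R3=(0,0,0,0)
Op 2: merge R1<->R2 -> R1=(0,0,0,0) R2=(0,0,0,0)
Op 3: merge R2<->R0 -> R2=(0,0,0,0) R0=(0,0,0,0)
Op 4: inc R3 by 3 -> R3=(0,0,0,3) value=3
Op 5: merge R0<->R1 -> R0=(0,0,0,0) R1=(0,0,0,0)
Op 6: inc R3 by 3 -> R3=(0,0,0,6) value=6
Op 7: merge R3<->R2 -> R3=(0,0,0,6) R2=(0,0,0,6)
Op 8: inc R1 by 5 -> R1=(0,5,0,0) value=5
Op 9: inc R2 by 4 -> R2=(0,0,4,6) value=10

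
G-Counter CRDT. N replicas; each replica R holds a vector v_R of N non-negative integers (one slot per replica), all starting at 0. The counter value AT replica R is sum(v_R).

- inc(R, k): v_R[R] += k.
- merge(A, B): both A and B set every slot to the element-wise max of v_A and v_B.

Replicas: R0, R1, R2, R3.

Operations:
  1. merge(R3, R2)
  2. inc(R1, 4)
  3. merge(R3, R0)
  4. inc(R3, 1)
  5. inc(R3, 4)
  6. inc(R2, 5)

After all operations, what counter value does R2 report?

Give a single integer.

Answer: 5

Derivation:
Op 1: merge R3<->R2 -> R3=(0,0,0,0) R2=(0,0,0,0)
Op 2: inc R1 by 4 -> R1=(0,4,0,0) value=4
Op 3: merge R3<->R0 -> R3=(0,0,0,0) R0=(0,0,0,0)
Op 4: inc R3 by 1 -> R3=(0,0,0,1) value=1
Op 5: inc R3 by 4 -> R3=(0,0,0,5) value=5
Op 6: inc R2 by 5 -> R2=(0,0,5,0) value=5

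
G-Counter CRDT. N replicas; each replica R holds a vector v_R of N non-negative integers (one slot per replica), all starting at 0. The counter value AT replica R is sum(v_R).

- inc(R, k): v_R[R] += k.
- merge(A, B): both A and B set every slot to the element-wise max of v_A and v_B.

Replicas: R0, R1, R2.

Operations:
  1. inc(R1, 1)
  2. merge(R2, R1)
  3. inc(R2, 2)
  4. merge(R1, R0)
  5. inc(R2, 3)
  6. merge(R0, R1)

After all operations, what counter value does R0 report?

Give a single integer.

Op 1: inc R1 by 1 -> R1=(0,1,0) value=1
Op 2: merge R2<->R1 -> R2=(0,1,0) R1=(0,1,0)
Op 3: inc R2 by 2 -> R2=(0,1,2) value=3
Op 4: merge R1<->R0 -> R1=(0,1,0) R0=(0,1,0)
Op 5: inc R2 by 3 -> R2=(0,1,5) value=6
Op 6: merge R0<->R1 -> R0=(0,1,0) R1=(0,1,0)

Answer: 1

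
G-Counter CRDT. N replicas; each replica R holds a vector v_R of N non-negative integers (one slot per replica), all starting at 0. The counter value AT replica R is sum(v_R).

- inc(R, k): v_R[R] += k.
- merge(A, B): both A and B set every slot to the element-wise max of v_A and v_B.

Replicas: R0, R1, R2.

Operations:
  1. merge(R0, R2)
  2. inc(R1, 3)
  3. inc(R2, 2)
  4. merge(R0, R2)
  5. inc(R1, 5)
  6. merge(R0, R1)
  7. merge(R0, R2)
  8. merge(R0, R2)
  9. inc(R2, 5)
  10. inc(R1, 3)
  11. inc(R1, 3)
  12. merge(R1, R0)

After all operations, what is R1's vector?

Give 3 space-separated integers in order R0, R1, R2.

Answer: 0 14 2

Derivation:
Op 1: merge R0<->R2 -> R0=(0,0,0) R2=(0,0,0)
Op 2: inc R1 by 3 -> R1=(0,3,0) value=3
Op 3: inc R2 by 2 -> R2=(0,0,2) value=2
Op 4: merge R0<->R2 -> R0=(0,0,2) R2=(0,0,2)
Op 5: inc R1 by 5 -> R1=(0,8,0) value=8
Op 6: merge R0<->R1 -> R0=(0,8,2) R1=(0,8,2)
Op 7: merge R0<->R2 -> R0=(0,8,2) R2=(0,8,2)
Op 8: merge R0<->R2 -> R0=(0,8,2) R2=(0,8,2)
Op 9: inc R2 by 5 -> R2=(0,8,7) value=15
Op 10: inc R1 by 3 -> R1=(0,11,2) value=13
Op 11: inc R1 by 3 -> R1=(0,14,2) value=16
Op 12: merge R1<->R0 -> R1=(0,14,2) R0=(0,14,2)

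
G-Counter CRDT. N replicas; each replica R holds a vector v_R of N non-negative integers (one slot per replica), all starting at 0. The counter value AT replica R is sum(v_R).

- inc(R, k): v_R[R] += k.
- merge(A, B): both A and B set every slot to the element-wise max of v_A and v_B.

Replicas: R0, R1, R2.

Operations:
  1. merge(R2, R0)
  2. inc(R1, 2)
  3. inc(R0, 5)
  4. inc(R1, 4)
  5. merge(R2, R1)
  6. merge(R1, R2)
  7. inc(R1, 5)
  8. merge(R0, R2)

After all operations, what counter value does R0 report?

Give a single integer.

Op 1: merge R2<->R0 -> R2=(0,0,0) R0=(0,0,0)
Op 2: inc R1 by 2 -> R1=(0,2,0) value=2
Op 3: inc R0 by 5 -> R0=(5,0,0) value=5
Op 4: inc R1 by 4 -> R1=(0,6,0) value=6
Op 5: merge R2<->R1 -> R2=(0,6,0) R1=(0,6,0)
Op 6: merge R1<->R2 -> R1=(0,6,0) R2=(0,6,0)
Op 7: inc R1 by 5 -> R1=(0,11,0) value=11
Op 8: merge R0<->R2 -> R0=(5,6,0) R2=(5,6,0)

Answer: 11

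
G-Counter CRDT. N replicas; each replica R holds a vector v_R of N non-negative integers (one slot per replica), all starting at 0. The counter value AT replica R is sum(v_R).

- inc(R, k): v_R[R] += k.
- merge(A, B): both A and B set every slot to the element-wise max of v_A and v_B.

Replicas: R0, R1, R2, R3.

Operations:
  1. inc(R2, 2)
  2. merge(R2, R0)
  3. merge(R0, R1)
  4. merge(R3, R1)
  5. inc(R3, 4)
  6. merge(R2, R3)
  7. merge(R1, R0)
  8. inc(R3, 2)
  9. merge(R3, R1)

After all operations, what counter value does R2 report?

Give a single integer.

Op 1: inc R2 by 2 -> R2=(0,0,2,0) value=2
Op 2: merge R2<->R0 -> R2=(0,0,2,0) R0=(0,0,2,0)
Op 3: merge R0<->R1 -> R0=(0,0,2,0) R1=(0,0,2,0)
Op 4: merge R3<->R1 -> R3=(0,0,2,0) R1=(0,0,2,0)
Op 5: inc R3 by 4 -> R3=(0,0,2,4) value=6
Op 6: merge R2<->R3 -> R2=(0,0,2,4) R3=(0,0,2,4)
Op 7: merge R1<->R0 -> R1=(0,0,2,0) R0=(0,0,2,0)
Op 8: inc R3 by 2 -> R3=(0,0,2,6) value=8
Op 9: merge R3<->R1 -> R3=(0,0,2,6) R1=(0,0,2,6)

Answer: 6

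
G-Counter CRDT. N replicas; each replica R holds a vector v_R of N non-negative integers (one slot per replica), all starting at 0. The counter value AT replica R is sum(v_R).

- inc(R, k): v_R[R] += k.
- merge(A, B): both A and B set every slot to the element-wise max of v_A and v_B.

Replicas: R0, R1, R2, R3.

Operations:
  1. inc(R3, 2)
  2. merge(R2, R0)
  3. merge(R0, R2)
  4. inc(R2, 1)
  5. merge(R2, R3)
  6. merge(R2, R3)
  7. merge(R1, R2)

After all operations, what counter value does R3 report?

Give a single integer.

Op 1: inc R3 by 2 -> R3=(0,0,0,2) value=2
Op 2: merge R2<->R0 -> R2=(0,0,0,0) R0=(0,0,0,0)
Op 3: merge R0<->R2 -> R0=(0,0,0,0) R2=(0,0,0,0)
Op 4: inc R2 by 1 -> R2=(0,0,1,0) value=1
Op 5: merge R2<->R3 -> R2=(0,0,1,2) R3=(0,0,1,2)
Op 6: merge R2<->R3 -> R2=(0,0,1,2) R3=(0,0,1,2)
Op 7: merge R1<->R2 -> R1=(0,0,1,2) R2=(0,0,1,2)

Answer: 3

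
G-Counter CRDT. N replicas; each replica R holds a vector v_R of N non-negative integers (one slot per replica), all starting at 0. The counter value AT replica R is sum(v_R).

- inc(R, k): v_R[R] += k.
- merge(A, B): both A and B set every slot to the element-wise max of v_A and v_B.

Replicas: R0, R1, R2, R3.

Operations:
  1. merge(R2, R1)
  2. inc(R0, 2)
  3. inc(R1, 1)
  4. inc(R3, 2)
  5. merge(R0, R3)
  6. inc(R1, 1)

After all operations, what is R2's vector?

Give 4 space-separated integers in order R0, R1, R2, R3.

Op 1: merge R2<->R1 -> R2=(0,0,0,0) R1=(0,0,0,0)
Op 2: inc R0 by 2 -> R0=(2,0,0,0) value=2
Op 3: inc R1 by 1 -> R1=(0,1,0,0) value=1
Op 4: inc R3 by 2 -> R3=(0,0,0,2) value=2
Op 5: merge R0<->R3 -> R0=(2,0,0,2) R3=(2,0,0,2)
Op 6: inc R1 by 1 -> R1=(0,2,0,0) value=2

Answer: 0 0 0 0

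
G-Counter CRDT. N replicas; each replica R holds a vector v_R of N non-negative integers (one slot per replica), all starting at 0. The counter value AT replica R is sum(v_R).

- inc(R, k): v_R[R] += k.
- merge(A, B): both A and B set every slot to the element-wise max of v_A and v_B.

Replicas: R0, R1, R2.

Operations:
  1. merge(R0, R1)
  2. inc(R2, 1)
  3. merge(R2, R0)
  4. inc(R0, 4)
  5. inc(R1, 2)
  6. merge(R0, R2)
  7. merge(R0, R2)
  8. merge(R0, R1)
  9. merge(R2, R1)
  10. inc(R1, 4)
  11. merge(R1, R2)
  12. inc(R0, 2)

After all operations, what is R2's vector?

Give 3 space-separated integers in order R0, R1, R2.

Op 1: merge R0<->R1 -> R0=(0,0,0) R1=(0,0,0)
Op 2: inc R2 by 1 -> R2=(0,0,1) value=1
Op 3: merge R2<->R0 -> R2=(0,0,1) R0=(0,0,1)
Op 4: inc R0 by 4 -> R0=(4,0,1) value=5
Op 5: inc R1 by 2 -> R1=(0,2,0) value=2
Op 6: merge R0<->R2 -> R0=(4,0,1) R2=(4,0,1)
Op 7: merge R0<->R2 -> R0=(4,0,1) R2=(4,0,1)
Op 8: merge R0<->R1 -> R0=(4,2,1) R1=(4,2,1)
Op 9: merge R2<->R1 -> R2=(4,2,1) R1=(4,2,1)
Op 10: inc R1 by 4 -> R1=(4,6,1) value=11
Op 11: merge R1<->R2 -> R1=(4,6,1) R2=(4,6,1)
Op 12: inc R0 by 2 -> R0=(6,2,1) value=9

Answer: 4 6 1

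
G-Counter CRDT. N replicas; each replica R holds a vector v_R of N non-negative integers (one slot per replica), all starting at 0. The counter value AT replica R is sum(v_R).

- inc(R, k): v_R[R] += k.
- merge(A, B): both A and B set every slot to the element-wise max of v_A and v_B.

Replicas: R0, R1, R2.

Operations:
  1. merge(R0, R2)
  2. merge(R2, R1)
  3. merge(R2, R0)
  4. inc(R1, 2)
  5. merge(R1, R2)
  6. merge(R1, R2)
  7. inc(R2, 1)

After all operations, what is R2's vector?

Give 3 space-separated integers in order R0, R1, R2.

Op 1: merge R0<->R2 -> R0=(0,0,0) R2=(0,0,0)
Op 2: merge R2<->R1 -> R2=(0,0,0) R1=(0,0,0)
Op 3: merge R2<->R0 -> R2=(0,0,0) R0=(0,0,0)
Op 4: inc R1 by 2 -> R1=(0,2,0) value=2
Op 5: merge R1<->R2 -> R1=(0,2,0) R2=(0,2,0)
Op 6: merge R1<->R2 -> R1=(0,2,0) R2=(0,2,0)
Op 7: inc R2 by 1 -> R2=(0,2,1) value=3

Answer: 0 2 1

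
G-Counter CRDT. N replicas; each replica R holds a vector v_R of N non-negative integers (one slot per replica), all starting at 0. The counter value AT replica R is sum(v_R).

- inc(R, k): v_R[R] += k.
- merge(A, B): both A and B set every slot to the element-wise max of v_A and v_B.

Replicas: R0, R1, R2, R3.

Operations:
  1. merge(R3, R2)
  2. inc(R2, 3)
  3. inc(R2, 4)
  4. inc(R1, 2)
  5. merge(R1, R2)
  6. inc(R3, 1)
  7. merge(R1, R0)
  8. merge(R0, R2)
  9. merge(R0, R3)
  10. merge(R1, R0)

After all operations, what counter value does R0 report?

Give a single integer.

Answer: 10

Derivation:
Op 1: merge R3<->R2 -> R3=(0,0,0,0) R2=(0,0,0,0)
Op 2: inc R2 by 3 -> R2=(0,0,3,0) value=3
Op 3: inc R2 by 4 -> R2=(0,0,7,0) value=7
Op 4: inc R1 by 2 -> R1=(0,2,0,0) value=2
Op 5: merge R1<->R2 -> R1=(0,2,7,0) R2=(0,2,7,0)
Op 6: inc R3 by 1 -> R3=(0,0,0,1) value=1
Op 7: merge R1<->R0 -> R1=(0,2,7,0) R0=(0,2,7,0)
Op 8: merge R0<->R2 -> R0=(0,2,7,0) R2=(0,2,7,0)
Op 9: merge R0<->R3 -> R0=(0,2,7,1) R3=(0,2,7,1)
Op 10: merge R1<->R0 -> R1=(0,2,7,1) R0=(0,2,7,1)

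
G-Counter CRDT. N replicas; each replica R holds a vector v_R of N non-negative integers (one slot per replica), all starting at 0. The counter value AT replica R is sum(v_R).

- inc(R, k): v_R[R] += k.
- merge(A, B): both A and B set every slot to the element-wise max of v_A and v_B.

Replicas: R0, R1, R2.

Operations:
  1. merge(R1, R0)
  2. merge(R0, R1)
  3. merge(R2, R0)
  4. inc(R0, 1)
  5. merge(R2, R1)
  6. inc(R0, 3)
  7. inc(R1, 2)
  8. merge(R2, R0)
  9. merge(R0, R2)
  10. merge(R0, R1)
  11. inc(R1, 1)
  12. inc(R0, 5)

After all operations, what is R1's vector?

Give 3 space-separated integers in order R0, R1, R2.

Op 1: merge R1<->R0 -> R1=(0,0,0) R0=(0,0,0)
Op 2: merge R0<->R1 -> R0=(0,0,0) R1=(0,0,0)
Op 3: merge R2<->R0 -> R2=(0,0,0) R0=(0,0,0)
Op 4: inc R0 by 1 -> R0=(1,0,0) value=1
Op 5: merge R2<->R1 -> R2=(0,0,0) R1=(0,0,0)
Op 6: inc R0 by 3 -> R0=(4,0,0) value=4
Op 7: inc R1 by 2 -> R1=(0,2,0) value=2
Op 8: merge R2<->R0 -> R2=(4,0,0) R0=(4,0,0)
Op 9: merge R0<->R2 -> R0=(4,0,0) R2=(4,0,0)
Op 10: merge R0<->R1 -> R0=(4,2,0) R1=(4,2,0)
Op 11: inc R1 by 1 -> R1=(4,3,0) value=7
Op 12: inc R0 by 5 -> R0=(9,2,0) value=11

Answer: 4 3 0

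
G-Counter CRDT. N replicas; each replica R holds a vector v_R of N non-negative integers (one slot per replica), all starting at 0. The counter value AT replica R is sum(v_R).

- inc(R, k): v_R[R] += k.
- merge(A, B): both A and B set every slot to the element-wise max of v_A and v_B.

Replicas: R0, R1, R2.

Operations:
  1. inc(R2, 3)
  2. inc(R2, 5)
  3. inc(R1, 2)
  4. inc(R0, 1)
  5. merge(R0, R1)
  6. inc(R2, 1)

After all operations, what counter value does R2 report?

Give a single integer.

Answer: 9

Derivation:
Op 1: inc R2 by 3 -> R2=(0,0,3) value=3
Op 2: inc R2 by 5 -> R2=(0,0,8) value=8
Op 3: inc R1 by 2 -> R1=(0,2,0) value=2
Op 4: inc R0 by 1 -> R0=(1,0,0) value=1
Op 5: merge R0<->R1 -> R0=(1,2,0) R1=(1,2,0)
Op 6: inc R2 by 1 -> R2=(0,0,9) value=9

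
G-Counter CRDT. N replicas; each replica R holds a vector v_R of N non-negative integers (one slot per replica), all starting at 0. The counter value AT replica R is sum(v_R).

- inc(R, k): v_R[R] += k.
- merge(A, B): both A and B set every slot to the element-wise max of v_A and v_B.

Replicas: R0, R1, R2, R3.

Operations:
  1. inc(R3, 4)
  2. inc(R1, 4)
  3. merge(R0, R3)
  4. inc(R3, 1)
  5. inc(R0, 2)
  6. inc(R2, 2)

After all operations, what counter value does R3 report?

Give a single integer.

Op 1: inc R3 by 4 -> R3=(0,0,0,4) value=4
Op 2: inc R1 by 4 -> R1=(0,4,0,0) value=4
Op 3: merge R0<->R3 -> R0=(0,0,0,4) R3=(0,0,0,4)
Op 4: inc R3 by 1 -> R3=(0,0,0,5) value=5
Op 5: inc R0 by 2 -> R0=(2,0,0,4) value=6
Op 6: inc R2 by 2 -> R2=(0,0,2,0) value=2

Answer: 5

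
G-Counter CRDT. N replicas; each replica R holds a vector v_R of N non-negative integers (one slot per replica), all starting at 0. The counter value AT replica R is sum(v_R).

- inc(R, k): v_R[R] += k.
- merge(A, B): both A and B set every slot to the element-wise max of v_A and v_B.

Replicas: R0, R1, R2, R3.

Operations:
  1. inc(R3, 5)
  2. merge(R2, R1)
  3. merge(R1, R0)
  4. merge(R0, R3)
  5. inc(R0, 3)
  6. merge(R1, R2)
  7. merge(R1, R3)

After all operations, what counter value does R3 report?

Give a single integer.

Op 1: inc R3 by 5 -> R3=(0,0,0,5) value=5
Op 2: merge R2<->R1 -> R2=(0,0,0,0) R1=(0,0,0,0)
Op 3: merge R1<->R0 -> R1=(0,0,0,0) R0=(0,0,0,0)
Op 4: merge R0<->R3 -> R0=(0,0,0,5) R3=(0,0,0,5)
Op 5: inc R0 by 3 -> R0=(3,0,0,5) value=8
Op 6: merge R1<->R2 -> R1=(0,0,0,0) R2=(0,0,0,0)
Op 7: merge R1<->R3 -> R1=(0,0,0,5) R3=(0,0,0,5)

Answer: 5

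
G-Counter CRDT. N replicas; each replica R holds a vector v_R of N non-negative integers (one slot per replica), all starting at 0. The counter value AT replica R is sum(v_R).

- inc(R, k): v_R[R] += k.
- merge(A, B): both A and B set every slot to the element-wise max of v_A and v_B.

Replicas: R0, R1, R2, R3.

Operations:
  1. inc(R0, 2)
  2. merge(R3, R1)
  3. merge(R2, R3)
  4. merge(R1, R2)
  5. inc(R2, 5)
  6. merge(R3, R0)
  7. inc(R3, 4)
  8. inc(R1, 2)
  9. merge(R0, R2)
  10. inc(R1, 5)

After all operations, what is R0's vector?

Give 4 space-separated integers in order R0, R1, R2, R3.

Answer: 2 0 5 0

Derivation:
Op 1: inc R0 by 2 -> R0=(2,0,0,0) value=2
Op 2: merge R3<->R1 -> R3=(0,0,0,0) R1=(0,0,0,0)
Op 3: merge R2<->R3 -> R2=(0,0,0,0) R3=(0,0,0,0)
Op 4: merge R1<->R2 -> R1=(0,0,0,0) R2=(0,0,0,0)
Op 5: inc R2 by 5 -> R2=(0,0,5,0) value=5
Op 6: merge R3<->R0 -> R3=(2,0,0,0) R0=(2,0,0,0)
Op 7: inc R3 by 4 -> R3=(2,0,0,4) value=6
Op 8: inc R1 by 2 -> R1=(0,2,0,0) value=2
Op 9: merge R0<->R2 -> R0=(2,0,5,0) R2=(2,0,5,0)
Op 10: inc R1 by 5 -> R1=(0,7,0,0) value=7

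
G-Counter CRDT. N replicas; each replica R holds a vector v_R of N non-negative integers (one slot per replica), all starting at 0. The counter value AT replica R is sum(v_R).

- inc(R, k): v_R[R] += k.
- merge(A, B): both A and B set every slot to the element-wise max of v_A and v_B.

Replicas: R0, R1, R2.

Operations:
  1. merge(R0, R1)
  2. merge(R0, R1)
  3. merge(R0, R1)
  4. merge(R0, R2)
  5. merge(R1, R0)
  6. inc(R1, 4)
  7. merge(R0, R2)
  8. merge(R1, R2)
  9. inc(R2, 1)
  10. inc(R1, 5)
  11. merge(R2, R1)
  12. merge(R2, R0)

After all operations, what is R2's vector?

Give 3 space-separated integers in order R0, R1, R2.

Op 1: merge R0<->R1 -> R0=(0,0,0) R1=(0,0,0)
Op 2: merge R0<->R1 -> R0=(0,0,0) R1=(0,0,0)
Op 3: merge R0<->R1 -> R0=(0,0,0) R1=(0,0,0)
Op 4: merge R0<->R2 -> R0=(0,0,0) R2=(0,0,0)
Op 5: merge R1<->R0 -> R1=(0,0,0) R0=(0,0,0)
Op 6: inc R1 by 4 -> R1=(0,4,0) value=4
Op 7: merge R0<->R2 -> R0=(0,0,0) R2=(0,0,0)
Op 8: merge R1<->R2 -> R1=(0,4,0) R2=(0,4,0)
Op 9: inc R2 by 1 -> R2=(0,4,1) value=5
Op 10: inc R1 by 5 -> R1=(0,9,0) value=9
Op 11: merge R2<->R1 -> R2=(0,9,1) R1=(0,9,1)
Op 12: merge R2<->R0 -> R2=(0,9,1) R0=(0,9,1)

Answer: 0 9 1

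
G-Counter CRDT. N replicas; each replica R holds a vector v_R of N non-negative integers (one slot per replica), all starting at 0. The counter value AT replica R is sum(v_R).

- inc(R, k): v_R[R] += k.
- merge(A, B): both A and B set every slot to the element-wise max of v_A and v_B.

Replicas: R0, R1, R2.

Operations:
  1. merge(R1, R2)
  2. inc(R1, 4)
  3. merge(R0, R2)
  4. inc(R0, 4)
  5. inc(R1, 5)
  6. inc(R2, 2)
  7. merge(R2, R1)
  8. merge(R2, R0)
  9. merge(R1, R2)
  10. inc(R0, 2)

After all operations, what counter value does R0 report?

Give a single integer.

Op 1: merge R1<->R2 -> R1=(0,0,0) R2=(0,0,0)
Op 2: inc R1 by 4 -> R1=(0,4,0) value=4
Op 3: merge R0<->R2 -> R0=(0,0,0) R2=(0,0,0)
Op 4: inc R0 by 4 -> R0=(4,0,0) value=4
Op 5: inc R1 by 5 -> R1=(0,9,0) value=9
Op 6: inc R2 by 2 -> R2=(0,0,2) value=2
Op 7: merge R2<->R1 -> R2=(0,9,2) R1=(0,9,2)
Op 8: merge R2<->R0 -> R2=(4,9,2) R0=(4,9,2)
Op 9: merge R1<->R2 -> R1=(4,9,2) R2=(4,9,2)
Op 10: inc R0 by 2 -> R0=(6,9,2) value=17

Answer: 17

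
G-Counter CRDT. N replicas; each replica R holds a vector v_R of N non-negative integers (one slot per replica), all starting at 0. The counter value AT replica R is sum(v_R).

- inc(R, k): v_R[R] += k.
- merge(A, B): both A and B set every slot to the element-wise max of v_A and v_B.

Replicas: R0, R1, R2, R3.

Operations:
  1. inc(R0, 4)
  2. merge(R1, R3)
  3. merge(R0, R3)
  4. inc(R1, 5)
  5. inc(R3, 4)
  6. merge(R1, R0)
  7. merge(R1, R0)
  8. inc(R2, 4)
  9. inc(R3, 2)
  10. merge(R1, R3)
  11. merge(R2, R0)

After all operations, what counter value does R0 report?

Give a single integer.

Answer: 13

Derivation:
Op 1: inc R0 by 4 -> R0=(4,0,0,0) value=4
Op 2: merge R1<->R3 -> R1=(0,0,0,0) R3=(0,0,0,0)
Op 3: merge R0<->R3 -> R0=(4,0,0,0) R3=(4,0,0,0)
Op 4: inc R1 by 5 -> R1=(0,5,0,0) value=5
Op 5: inc R3 by 4 -> R3=(4,0,0,4) value=8
Op 6: merge R1<->R0 -> R1=(4,5,0,0) R0=(4,5,0,0)
Op 7: merge R1<->R0 -> R1=(4,5,0,0) R0=(4,5,0,0)
Op 8: inc R2 by 4 -> R2=(0,0,4,0) value=4
Op 9: inc R3 by 2 -> R3=(4,0,0,6) value=10
Op 10: merge R1<->R3 -> R1=(4,5,0,6) R3=(4,5,0,6)
Op 11: merge R2<->R0 -> R2=(4,5,4,0) R0=(4,5,4,0)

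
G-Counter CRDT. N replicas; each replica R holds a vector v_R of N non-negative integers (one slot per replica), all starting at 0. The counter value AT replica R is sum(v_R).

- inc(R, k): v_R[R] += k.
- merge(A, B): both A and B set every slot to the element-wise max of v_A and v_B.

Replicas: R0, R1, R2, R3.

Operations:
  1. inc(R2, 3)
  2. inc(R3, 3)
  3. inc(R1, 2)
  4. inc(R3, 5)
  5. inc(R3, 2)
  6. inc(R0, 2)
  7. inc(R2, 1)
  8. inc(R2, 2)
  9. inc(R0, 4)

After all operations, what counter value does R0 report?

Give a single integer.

Op 1: inc R2 by 3 -> R2=(0,0,3,0) value=3
Op 2: inc R3 by 3 -> R3=(0,0,0,3) value=3
Op 3: inc R1 by 2 -> R1=(0,2,0,0) value=2
Op 4: inc R3 by 5 -> R3=(0,0,0,8) value=8
Op 5: inc R3 by 2 -> R3=(0,0,0,10) value=10
Op 6: inc R0 by 2 -> R0=(2,0,0,0) value=2
Op 7: inc R2 by 1 -> R2=(0,0,4,0) value=4
Op 8: inc R2 by 2 -> R2=(0,0,6,0) value=6
Op 9: inc R0 by 4 -> R0=(6,0,0,0) value=6

Answer: 6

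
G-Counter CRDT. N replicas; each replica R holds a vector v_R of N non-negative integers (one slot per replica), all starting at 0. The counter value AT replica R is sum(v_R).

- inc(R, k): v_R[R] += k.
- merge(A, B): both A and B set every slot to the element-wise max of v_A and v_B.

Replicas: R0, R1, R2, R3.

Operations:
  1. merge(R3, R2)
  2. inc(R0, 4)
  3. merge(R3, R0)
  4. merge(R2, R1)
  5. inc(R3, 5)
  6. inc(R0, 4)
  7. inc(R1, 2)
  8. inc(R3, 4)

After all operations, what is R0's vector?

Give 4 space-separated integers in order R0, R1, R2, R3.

Answer: 8 0 0 0

Derivation:
Op 1: merge R3<->R2 -> R3=(0,0,0,0) R2=(0,0,0,0)
Op 2: inc R0 by 4 -> R0=(4,0,0,0) value=4
Op 3: merge R3<->R0 -> R3=(4,0,0,0) R0=(4,0,0,0)
Op 4: merge R2<->R1 -> R2=(0,0,0,0) R1=(0,0,0,0)
Op 5: inc R3 by 5 -> R3=(4,0,0,5) value=9
Op 6: inc R0 by 4 -> R0=(8,0,0,0) value=8
Op 7: inc R1 by 2 -> R1=(0,2,0,0) value=2
Op 8: inc R3 by 4 -> R3=(4,0,0,9) value=13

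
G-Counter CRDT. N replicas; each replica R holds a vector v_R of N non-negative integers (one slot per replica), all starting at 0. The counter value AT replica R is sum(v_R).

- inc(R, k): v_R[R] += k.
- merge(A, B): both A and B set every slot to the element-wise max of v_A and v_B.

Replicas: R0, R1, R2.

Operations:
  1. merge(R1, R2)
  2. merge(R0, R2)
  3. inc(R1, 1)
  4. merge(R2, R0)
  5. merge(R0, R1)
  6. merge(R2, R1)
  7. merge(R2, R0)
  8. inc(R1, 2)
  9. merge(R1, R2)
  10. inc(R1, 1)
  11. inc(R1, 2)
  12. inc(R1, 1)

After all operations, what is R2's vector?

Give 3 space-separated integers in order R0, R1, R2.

Op 1: merge R1<->R2 -> R1=(0,0,0) R2=(0,0,0)
Op 2: merge R0<->R2 -> R0=(0,0,0) R2=(0,0,0)
Op 3: inc R1 by 1 -> R1=(0,1,0) value=1
Op 4: merge R2<->R0 -> R2=(0,0,0) R0=(0,0,0)
Op 5: merge R0<->R1 -> R0=(0,1,0) R1=(0,1,0)
Op 6: merge R2<->R1 -> R2=(0,1,0) R1=(0,1,0)
Op 7: merge R2<->R0 -> R2=(0,1,0) R0=(0,1,0)
Op 8: inc R1 by 2 -> R1=(0,3,0) value=3
Op 9: merge R1<->R2 -> R1=(0,3,0) R2=(0,3,0)
Op 10: inc R1 by 1 -> R1=(0,4,0) value=4
Op 11: inc R1 by 2 -> R1=(0,6,0) value=6
Op 12: inc R1 by 1 -> R1=(0,7,0) value=7

Answer: 0 3 0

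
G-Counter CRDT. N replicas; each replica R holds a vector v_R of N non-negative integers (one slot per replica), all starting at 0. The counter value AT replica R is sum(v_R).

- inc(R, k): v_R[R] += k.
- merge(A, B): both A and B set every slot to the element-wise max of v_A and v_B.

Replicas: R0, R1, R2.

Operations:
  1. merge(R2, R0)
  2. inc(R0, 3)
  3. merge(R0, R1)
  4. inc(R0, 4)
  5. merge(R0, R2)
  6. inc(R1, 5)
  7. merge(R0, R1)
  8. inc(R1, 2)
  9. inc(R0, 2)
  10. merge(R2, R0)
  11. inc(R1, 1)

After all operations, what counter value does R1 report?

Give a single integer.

Op 1: merge R2<->R0 -> R2=(0,0,0) R0=(0,0,0)
Op 2: inc R0 by 3 -> R0=(3,0,0) value=3
Op 3: merge R0<->R1 -> R0=(3,0,0) R1=(3,0,0)
Op 4: inc R0 by 4 -> R0=(7,0,0) value=7
Op 5: merge R0<->R2 -> R0=(7,0,0) R2=(7,0,0)
Op 6: inc R1 by 5 -> R1=(3,5,0) value=8
Op 7: merge R0<->R1 -> R0=(7,5,0) R1=(7,5,0)
Op 8: inc R1 by 2 -> R1=(7,7,0) value=14
Op 9: inc R0 by 2 -> R0=(9,5,0) value=14
Op 10: merge R2<->R0 -> R2=(9,5,0) R0=(9,5,0)
Op 11: inc R1 by 1 -> R1=(7,8,0) value=15

Answer: 15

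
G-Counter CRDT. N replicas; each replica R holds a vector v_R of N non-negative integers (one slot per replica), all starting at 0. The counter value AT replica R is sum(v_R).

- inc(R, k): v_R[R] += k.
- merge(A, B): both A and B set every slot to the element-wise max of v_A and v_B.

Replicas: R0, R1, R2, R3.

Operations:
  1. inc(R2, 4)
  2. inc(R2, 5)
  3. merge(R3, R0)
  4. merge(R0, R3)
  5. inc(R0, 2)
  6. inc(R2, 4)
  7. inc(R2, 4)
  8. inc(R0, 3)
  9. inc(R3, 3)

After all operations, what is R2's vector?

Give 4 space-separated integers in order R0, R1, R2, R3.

Op 1: inc R2 by 4 -> R2=(0,0,4,0) value=4
Op 2: inc R2 by 5 -> R2=(0,0,9,0) value=9
Op 3: merge R3<->R0 -> R3=(0,0,0,0) R0=(0,0,0,0)
Op 4: merge R0<->R3 -> R0=(0,0,0,0) R3=(0,0,0,0)
Op 5: inc R0 by 2 -> R0=(2,0,0,0) value=2
Op 6: inc R2 by 4 -> R2=(0,0,13,0) value=13
Op 7: inc R2 by 4 -> R2=(0,0,17,0) value=17
Op 8: inc R0 by 3 -> R0=(5,0,0,0) value=5
Op 9: inc R3 by 3 -> R3=(0,0,0,3) value=3

Answer: 0 0 17 0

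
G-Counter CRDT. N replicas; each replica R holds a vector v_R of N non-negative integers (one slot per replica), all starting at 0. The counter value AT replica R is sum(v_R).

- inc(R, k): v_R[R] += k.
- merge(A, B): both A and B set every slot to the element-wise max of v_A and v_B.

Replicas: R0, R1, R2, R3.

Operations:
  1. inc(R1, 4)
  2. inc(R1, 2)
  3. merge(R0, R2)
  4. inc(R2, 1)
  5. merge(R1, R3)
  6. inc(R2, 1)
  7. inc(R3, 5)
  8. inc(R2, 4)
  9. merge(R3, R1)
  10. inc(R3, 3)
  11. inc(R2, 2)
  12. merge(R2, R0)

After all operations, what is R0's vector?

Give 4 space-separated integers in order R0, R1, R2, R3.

Op 1: inc R1 by 4 -> R1=(0,4,0,0) value=4
Op 2: inc R1 by 2 -> R1=(0,6,0,0) value=6
Op 3: merge R0<->R2 -> R0=(0,0,0,0) R2=(0,0,0,0)
Op 4: inc R2 by 1 -> R2=(0,0,1,0) value=1
Op 5: merge R1<->R3 -> R1=(0,6,0,0) R3=(0,6,0,0)
Op 6: inc R2 by 1 -> R2=(0,0,2,0) value=2
Op 7: inc R3 by 5 -> R3=(0,6,0,5) value=11
Op 8: inc R2 by 4 -> R2=(0,0,6,0) value=6
Op 9: merge R3<->R1 -> R3=(0,6,0,5) R1=(0,6,0,5)
Op 10: inc R3 by 3 -> R3=(0,6,0,8) value=14
Op 11: inc R2 by 2 -> R2=(0,0,8,0) value=8
Op 12: merge R2<->R0 -> R2=(0,0,8,0) R0=(0,0,8,0)

Answer: 0 0 8 0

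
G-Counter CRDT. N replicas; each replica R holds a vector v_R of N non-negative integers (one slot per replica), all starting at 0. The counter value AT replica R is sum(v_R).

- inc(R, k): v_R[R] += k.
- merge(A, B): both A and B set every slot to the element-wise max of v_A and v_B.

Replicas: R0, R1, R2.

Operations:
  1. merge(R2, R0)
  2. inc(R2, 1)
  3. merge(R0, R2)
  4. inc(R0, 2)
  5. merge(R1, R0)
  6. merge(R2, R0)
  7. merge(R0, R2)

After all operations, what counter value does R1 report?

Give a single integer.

Answer: 3

Derivation:
Op 1: merge R2<->R0 -> R2=(0,0,0) R0=(0,0,0)
Op 2: inc R2 by 1 -> R2=(0,0,1) value=1
Op 3: merge R0<->R2 -> R0=(0,0,1) R2=(0,0,1)
Op 4: inc R0 by 2 -> R0=(2,0,1) value=3
Op 5: merge R1<->R0 -> R1=(2,0,1) R0=(2,0,1)
Op 6: merge R2<->R0 -> R2=(2,0,1) R0=(2,0,1)
Op 7: merge R0<->R2 -> R0=(2,0,1) R2=(2,0,1)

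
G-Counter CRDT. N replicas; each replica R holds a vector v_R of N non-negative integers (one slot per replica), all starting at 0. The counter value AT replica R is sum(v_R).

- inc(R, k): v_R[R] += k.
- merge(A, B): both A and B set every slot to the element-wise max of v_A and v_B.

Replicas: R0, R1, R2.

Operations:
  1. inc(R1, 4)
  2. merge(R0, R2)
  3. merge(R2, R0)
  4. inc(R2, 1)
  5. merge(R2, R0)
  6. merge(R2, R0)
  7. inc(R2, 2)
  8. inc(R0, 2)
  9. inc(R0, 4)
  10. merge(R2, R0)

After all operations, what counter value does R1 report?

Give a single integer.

Op 1: inc R1 by 4 -> R1=(0,4,0) value=4
Op 2: merge R0<->R2 -> R0=(0,0,0) R2=(0,0,0)
Op 3: merge R2<->R0 -> R2=(0,0,0) R0=(0,0,0)
Op 4: inc R2 by 1 -> R2=(0,0,1) value=1
Op 5: merge R2<->R0 -> R2=(0,0,1) R0=(0,0,1)
Op 6: merge R2<->R0 -> R2=(0,0,1) R0=(0,0,1)
Op 7: inc R2 by 2 -> R2=(0,0,3) value=3
Op 8: inc R0 by 2 -> R0=(2,0,1) value=3
Op 9: inc R0 by 4 -> R0=(6,0,1) value=7
Op 10: merge R2<->R0 -> R2=(6,0,3) R0=(6,0,3)

Answer: 4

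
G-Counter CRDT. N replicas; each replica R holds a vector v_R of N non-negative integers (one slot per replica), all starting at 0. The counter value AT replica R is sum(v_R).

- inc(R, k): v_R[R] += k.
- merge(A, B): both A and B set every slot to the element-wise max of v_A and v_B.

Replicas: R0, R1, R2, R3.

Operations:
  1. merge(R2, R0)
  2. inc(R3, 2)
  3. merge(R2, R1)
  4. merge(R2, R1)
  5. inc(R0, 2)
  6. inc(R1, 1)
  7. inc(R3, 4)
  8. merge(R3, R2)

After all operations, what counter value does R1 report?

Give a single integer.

Answer: 1

Derivation:
Op 1: merge R2<->R0 -> R2=(0,0,0,0) R0=(0,0,0,0)
Op 2: inc R3 by 2 -> R3=(0,0,0,2) value=2
Op 3: merge R2<->R1 -> R2=(0,0,0,0) R1=(0,0,0,0)
Op 4: merge R2<->R1 -> R2=(0,0,0,0) R1=(0,0,0,0)
Op 5: inc R0 by 2 -> R0=(2,0,0,0) value=2
Op 6: inc R1 by 1 -> R1=(0,1,0,0) value=1
Op 7: inc R3 by 4 -> R3=(0,0,0,6) value=6
Op 8: merge R3<->R2 -> R3=(0,0,0,6) R2=(0,0,0,6)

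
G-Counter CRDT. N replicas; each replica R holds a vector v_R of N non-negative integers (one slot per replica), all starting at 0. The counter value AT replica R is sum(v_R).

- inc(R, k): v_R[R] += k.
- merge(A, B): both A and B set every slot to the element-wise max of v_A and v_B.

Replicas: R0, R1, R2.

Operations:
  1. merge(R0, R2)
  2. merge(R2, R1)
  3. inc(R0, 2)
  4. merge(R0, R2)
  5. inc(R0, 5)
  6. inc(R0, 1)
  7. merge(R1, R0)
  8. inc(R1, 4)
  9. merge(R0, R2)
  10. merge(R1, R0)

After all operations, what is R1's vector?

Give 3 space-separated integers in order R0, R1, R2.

Op 1: merge R0<->R2 -> R0=(0,0,0) R2=(0,0,0)
Op 2: merge R2<->R1 -> R2=(0,0,0) R1=(0,0,0)
Op 3: inc R0 by 2 -> R0=(2,0,0) value=2
Op 4: merge R0<->R2 -> R0=(2,0,0) R2=(2,0,0)
Op 5: inc R0 by 5 -> R0=(7,0,0) value=7
Op 6: inc R0 by 1 -> R0=(8,0,0) value=8
Op 7: merge R1<->R0 -> R1=(8,0,0) R0=(8,0,0)
Op 8: inc R1 by 4 -> R1=(8,4,0) value=12
Op 9: merge R0<->R2 -> R0=(8,0,0) R2=(8,0,0)
Op 10: merge R1<->R0 -> R1=(8,4,0) R0=(8,4,0)

Answer: 8 4 0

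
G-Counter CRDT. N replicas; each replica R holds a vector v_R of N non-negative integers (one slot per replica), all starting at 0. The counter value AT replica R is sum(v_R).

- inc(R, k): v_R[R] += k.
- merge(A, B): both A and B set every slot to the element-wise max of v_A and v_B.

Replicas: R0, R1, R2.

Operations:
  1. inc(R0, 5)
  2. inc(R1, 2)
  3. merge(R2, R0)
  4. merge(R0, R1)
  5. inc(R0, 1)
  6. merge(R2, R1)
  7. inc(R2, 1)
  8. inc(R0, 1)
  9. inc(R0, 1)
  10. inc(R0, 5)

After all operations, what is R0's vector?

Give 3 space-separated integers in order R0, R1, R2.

Answer: 13 2 0

Derivation:
Op 1: inc R0 by 5 -> R0=(5,0,0) value=5
Op 2: inc R1 by 2 -> R1=(0,2,0) value=2
Op 3: merge R2<->R0 -> R2=(5,0,0) R0=(5,0,0)
Op 4: merge R0<->R1 -> R0=(5,2,0) R1=(5,2,0)
Op 5: inc R0 by 1 -> R0=(6,2,0) value=8
Op 6: merge R2<->R1 -> R2=(5,2,0) R1=(5,2,0)
Op 7: inc R2 by 1 -> R2=(5,2,1) value=8
Op 8: inc R0 by 1 -> R0=(7,2,0) value=9
Op 9: inc R0 by 1 -> R0=(8,2,0) value=10
Op 10: inc R0 by 5 -> R0=(13,2,0) value=15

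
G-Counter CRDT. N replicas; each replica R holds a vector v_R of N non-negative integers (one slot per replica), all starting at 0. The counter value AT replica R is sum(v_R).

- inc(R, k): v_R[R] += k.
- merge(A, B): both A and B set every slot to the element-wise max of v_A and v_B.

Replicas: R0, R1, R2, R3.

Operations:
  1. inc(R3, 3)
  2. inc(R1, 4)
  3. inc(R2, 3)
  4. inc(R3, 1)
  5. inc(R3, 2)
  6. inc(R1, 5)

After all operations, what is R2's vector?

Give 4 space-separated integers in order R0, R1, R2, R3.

Answer: 0 0 3 0

Derivation:
Op 1: inc R3 by 3 -> R3=(0,0,0,3) value=3
Op 2: inc R1 by 4 -> R1=(0,4,0,0) value=4
Op 3: inc R2 by 3 -> R2=(0,0,3,0) value=3
Op 4: inc R3 by 1 -> R3=(0,0,0,4) value=4
Op 5: inc R3 by 2 -> R3=(0,0,0,6) value=6
Op 6: inc R1 by 5 -> R1=(0,9,0,0) value=9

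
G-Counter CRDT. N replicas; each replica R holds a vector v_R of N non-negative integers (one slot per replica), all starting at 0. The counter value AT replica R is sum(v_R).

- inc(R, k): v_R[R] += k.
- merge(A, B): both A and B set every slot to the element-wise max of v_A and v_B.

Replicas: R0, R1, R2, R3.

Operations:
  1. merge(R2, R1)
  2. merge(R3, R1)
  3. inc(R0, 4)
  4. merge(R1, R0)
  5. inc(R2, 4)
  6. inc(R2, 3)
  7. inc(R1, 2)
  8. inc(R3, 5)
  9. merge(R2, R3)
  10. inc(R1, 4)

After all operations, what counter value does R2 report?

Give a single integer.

Op 1: merge R2<->R1 -> R2=(0,0,0,0) R1=(0,0,0,0)
Op 2: merge R3<->R1 -> R3=(0,0,0,0) R1=(0,0,0,0)
Op 3: inc R0 by 4 -> R0=(4,0,0,0) value=4
Op 4: merge R1<->R0 -> R1=(4,0,0,0) R0=(4,0,0,0)
Op 5: inc R2 by 4 -> R2=(0,0,4,0) value=4
Op 6: inc R2 by 3 -> R2=(0,0,7,0) value=7
Op 7: inc R1 by 2 -> R1=(4,2,0,0) value=6
Op 8: inc R3 by 5 -> R3=(0,0,0,5) value=5
Op 9: merge R2<->R3 -> R2=(0,0,7,5) R3=(0,0,7,5)
Op 10: inc R1 by 4 -> R1=(4,6,0,0) value=10

Answer: 12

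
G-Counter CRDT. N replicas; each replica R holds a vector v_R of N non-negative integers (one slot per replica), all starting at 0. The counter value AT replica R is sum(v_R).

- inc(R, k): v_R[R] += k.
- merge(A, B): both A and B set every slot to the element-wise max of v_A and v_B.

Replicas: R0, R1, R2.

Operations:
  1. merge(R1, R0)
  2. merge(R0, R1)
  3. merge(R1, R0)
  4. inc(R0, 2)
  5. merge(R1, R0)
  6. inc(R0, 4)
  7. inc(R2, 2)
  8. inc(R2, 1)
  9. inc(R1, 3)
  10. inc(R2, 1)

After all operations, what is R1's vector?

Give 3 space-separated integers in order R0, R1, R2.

Op 1: merge R1<->R0 -> R1=(0,0,0) R0=(0,0,0)
Op 2: merge R0<->R1 -> R0=(0,0,0) R1=(0,0,0)
Op 3: merge R1<->R0 -> R1=(0,0,0) R0=(0,0,0)
Op 4: inc R0 by 2 -> R0=(2,0,0) value=2
Op 5: merge R1<->R0 -> R1=(2,0,0) R0=(2,0,0)
Op 6: inc R0 by 4 -> R0=(6,0,0) value=6
Op 7: inc R2 by 2 -> R2=(0,0,2) value=2
Op 8: inc R2 by 1 -> R2=(0,0,3) value=3
Op 9: inc R1 by 3 -> R1=(2,3,0) value=5
Op 10: inc R2 by 1 -> R2=(0,0,4) value=4

Answer: 2 3 0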